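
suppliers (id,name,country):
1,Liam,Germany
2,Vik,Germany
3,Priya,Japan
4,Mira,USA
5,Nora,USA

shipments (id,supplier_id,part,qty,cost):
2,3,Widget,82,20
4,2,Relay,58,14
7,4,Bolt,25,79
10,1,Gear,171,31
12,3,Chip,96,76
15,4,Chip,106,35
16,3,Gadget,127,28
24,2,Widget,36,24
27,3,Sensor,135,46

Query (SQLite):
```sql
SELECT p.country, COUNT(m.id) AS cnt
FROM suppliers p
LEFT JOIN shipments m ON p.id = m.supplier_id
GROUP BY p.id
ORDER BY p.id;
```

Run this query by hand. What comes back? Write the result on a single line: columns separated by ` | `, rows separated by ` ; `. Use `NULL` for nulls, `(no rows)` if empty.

LEFT JOIN keeps every suppliers row; unmatched ones get NULL for shipments columns.
Group by suppliers.id and compute COUNT(m.id). COUNT(col) of an all-NULL group is 0.
  1: ids {10} → COUNT(m.id)=1
  2: ids {4, 24} → COUNT(m.id)=2
  3: ids {2, 12, 16, 27} → COUNT(m.id)=4
  4: ids {7, 15} → COUNT(m.id)=2
  5: ids {—} → COUNT(m.id)=0

Germany | 1 ; Germany | 2 ; Japan | 4 ; USA | 2 ; USA | 0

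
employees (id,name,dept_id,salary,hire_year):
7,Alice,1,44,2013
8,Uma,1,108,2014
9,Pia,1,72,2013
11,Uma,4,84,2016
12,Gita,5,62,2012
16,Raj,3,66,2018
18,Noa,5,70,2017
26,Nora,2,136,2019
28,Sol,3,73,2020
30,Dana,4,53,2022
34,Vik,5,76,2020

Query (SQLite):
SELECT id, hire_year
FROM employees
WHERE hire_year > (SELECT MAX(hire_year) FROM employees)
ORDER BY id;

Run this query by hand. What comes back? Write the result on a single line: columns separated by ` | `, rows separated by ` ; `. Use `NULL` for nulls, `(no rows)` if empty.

(no rows)

Scalar subquery: MAX(hire_year) over all employees rows = 2022.
Keep rows where hire_year > that value.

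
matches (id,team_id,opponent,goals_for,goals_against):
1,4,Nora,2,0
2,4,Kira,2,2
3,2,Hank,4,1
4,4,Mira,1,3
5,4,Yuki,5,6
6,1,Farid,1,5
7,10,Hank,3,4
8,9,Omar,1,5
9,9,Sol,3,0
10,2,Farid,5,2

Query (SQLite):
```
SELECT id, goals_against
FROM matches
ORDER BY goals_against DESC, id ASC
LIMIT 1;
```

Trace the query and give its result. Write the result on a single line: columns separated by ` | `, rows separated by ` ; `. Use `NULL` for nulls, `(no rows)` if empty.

5 | 6

Sort by goals_against desc, tiebreak id asc: (6, id=5), (5, id=6), (5, id=8), (4, id=7) …. Take first 1.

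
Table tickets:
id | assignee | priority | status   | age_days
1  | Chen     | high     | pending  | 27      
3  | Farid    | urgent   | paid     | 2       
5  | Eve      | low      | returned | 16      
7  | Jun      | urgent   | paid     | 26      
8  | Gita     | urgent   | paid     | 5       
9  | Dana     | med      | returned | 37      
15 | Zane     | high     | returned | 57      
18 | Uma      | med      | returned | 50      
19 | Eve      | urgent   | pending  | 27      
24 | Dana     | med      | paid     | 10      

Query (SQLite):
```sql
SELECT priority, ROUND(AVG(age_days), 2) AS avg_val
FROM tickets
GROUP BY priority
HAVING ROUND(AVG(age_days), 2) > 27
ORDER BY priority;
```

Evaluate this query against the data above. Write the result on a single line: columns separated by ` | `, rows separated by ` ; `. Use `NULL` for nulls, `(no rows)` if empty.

Partition tickets by priority; compute ROUND(AVG(age_days), 2) within each group.
HAVING: keep groups where ROUND(AVG(age_days), 2) > 27.
  high: ids {1, 15} → ROUND(AVG(age_days), 2)=42
  low: ids {5} → ROUND(AVG(age_days), 2)=16
  med: ids {9, 18, 24} → ROUND(AVG(age_days), 2)=32.33
  urgent: ids {3, 7, 8, 19} → ROUND(AVG(age_days), 2)=15

high | 42 ; med | 32.33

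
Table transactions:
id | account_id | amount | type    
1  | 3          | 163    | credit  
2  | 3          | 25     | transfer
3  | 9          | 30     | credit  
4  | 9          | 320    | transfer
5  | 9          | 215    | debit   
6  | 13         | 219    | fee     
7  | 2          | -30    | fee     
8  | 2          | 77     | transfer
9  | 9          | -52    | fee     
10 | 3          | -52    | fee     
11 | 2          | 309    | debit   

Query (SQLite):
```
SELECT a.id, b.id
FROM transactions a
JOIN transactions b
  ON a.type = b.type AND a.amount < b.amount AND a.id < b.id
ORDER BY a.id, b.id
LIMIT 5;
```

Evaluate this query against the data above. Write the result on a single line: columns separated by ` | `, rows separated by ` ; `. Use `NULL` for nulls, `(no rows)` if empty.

2 | 4 ; 2 | 8 ; 5 | 11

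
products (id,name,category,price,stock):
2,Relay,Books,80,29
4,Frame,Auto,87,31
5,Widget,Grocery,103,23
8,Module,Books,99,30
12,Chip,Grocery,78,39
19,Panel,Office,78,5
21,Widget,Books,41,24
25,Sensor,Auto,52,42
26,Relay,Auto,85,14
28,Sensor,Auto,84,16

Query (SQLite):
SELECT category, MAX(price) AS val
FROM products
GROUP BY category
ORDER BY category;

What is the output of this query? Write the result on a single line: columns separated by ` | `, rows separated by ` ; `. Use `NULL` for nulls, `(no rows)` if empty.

Partition products by category; compute MAX(price) within each group.
  Auto: ids {4, 25, 26, 28} → MAX(price)=87
  Books: ids {2, 8, 21} → MAX(price)=99
  Grocery: ids {5, 12} → MAX(price)=103
  Office: ids {19} → MAX(price)=78

Auto | 87 ; Books | 99 ; Grocery | 103 ; Office | 78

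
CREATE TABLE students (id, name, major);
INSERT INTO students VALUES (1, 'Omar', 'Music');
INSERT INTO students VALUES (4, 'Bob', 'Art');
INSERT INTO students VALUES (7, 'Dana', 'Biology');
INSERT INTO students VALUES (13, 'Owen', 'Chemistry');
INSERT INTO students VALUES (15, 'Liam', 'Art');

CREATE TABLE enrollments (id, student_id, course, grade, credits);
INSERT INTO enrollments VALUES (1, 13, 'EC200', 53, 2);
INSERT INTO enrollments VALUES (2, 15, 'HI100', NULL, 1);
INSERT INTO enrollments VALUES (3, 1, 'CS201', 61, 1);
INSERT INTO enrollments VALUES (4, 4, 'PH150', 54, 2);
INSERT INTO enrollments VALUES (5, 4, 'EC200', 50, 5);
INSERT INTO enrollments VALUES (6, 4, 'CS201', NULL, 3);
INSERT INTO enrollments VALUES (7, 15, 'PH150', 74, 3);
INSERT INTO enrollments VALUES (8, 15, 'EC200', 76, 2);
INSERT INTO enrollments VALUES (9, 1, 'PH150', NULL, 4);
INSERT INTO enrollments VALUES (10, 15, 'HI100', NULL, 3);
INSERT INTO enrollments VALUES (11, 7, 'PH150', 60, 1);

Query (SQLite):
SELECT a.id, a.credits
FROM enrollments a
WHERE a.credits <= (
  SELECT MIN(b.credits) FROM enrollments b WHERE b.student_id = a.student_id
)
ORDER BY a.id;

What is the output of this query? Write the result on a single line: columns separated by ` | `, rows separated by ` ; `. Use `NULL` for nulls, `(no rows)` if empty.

1 | 2 ; 2 | 1 ; 3 | 1 ; 4 | 2 ; 11 | 1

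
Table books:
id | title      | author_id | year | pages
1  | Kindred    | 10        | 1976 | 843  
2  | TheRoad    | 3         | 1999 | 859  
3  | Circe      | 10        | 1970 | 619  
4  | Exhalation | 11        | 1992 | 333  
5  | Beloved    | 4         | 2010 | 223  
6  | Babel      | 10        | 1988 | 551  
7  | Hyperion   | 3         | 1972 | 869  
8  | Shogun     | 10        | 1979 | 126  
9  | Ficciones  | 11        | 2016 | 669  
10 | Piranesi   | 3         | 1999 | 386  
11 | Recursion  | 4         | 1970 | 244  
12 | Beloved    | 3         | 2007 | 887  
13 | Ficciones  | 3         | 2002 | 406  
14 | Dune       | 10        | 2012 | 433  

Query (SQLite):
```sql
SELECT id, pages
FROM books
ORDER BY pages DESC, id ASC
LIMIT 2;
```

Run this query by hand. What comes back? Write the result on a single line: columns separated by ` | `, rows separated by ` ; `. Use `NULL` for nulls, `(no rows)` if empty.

Sort by pages desc, tiebreak id asc: (887, id=12), (869, id=7), (859, id=2), (843, id=1), (669, id=9) …. Take first 2.

12 | 887 ; 7 | 869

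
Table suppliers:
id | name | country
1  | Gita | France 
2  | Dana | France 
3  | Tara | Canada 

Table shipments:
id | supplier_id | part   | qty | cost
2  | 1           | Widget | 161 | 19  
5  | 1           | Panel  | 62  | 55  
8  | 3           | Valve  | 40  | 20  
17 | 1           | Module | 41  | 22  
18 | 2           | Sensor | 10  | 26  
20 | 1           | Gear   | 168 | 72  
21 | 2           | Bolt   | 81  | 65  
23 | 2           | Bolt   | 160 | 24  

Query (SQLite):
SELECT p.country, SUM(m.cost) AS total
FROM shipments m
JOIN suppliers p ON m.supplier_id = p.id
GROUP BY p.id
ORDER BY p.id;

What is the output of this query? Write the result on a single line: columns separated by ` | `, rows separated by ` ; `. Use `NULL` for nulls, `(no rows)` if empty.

France | 168 ; France | 115 ; Canada | 20

Join each shipments row to its suppliers via supplier_id.
Group joined rows by suppliers.id; compute SUM(m.cost) per group.
  1: ids {2, 5, 17, 20} → SUM(m.cost)=168
  2: ids {18, 21, 23} → SUM(m.cost)=115
  3: ids {8} → SUM(m.cost)=20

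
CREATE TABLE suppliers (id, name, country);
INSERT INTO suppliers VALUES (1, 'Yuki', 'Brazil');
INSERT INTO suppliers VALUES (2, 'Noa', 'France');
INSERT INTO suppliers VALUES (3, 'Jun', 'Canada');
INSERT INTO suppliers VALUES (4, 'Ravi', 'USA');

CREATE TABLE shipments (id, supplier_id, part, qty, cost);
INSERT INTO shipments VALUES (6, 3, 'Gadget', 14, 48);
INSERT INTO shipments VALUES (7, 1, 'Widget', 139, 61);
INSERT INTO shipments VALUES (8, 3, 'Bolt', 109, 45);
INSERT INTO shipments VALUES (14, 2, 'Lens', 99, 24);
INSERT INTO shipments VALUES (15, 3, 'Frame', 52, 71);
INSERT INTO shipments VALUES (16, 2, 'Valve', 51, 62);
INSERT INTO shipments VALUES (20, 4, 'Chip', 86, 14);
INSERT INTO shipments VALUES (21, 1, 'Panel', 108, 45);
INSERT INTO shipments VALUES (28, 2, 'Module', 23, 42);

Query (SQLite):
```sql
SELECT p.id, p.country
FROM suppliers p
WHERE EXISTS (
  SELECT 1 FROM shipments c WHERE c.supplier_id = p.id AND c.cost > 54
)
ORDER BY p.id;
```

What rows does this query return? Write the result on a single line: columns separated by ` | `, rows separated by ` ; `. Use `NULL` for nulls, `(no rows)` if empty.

1 | Brazil ; 2 | France ; 3 | Canada

For each suppliers row, check whether any shipments with matching supplier_id has cost > 54.
Keep rows where that is true.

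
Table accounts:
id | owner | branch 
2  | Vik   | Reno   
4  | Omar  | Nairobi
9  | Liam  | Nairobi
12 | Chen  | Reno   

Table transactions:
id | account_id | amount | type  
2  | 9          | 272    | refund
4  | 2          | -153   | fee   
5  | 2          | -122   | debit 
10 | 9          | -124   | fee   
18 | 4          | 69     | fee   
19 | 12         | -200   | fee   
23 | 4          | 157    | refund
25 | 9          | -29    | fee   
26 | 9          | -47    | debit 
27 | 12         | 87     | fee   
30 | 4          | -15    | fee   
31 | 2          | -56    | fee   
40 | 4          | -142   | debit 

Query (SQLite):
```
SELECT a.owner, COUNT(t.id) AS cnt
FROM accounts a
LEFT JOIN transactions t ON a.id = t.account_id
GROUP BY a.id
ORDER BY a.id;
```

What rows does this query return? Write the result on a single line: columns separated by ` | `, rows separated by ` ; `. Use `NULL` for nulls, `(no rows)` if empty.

LEFT JOIN keeps every accounts row; unmatched ones get NULL for transactions columns.
Group by accounts.id and compute COUNT(t.id). COUNT(col) of an all-NULL group is 0.
  2: ids {4, 5, 31} → COUNT(t.id)=3
  4: ids {18, 23, 30, 40} → COUNT(t.id)=4
  9: ids {2, 10, 25, 26} → COUNT(t.id)=4
  12: ids {19, 27} → COUNT(t.id)=2

Vik | 3 ; Omar | 4 ; Liam | 4 ; Chen | 2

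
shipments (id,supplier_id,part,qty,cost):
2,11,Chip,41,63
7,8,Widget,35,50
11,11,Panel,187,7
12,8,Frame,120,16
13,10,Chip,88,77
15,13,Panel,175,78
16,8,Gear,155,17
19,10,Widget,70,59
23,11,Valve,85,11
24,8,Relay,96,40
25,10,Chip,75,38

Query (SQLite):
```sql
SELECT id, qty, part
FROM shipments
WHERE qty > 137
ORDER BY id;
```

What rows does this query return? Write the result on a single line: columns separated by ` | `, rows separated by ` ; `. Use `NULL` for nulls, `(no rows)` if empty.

11 | 187 | Panel ; 15 | 175 | Panel ; 16 | 155 | Gear

qty > 137: ids {11, 15, 16}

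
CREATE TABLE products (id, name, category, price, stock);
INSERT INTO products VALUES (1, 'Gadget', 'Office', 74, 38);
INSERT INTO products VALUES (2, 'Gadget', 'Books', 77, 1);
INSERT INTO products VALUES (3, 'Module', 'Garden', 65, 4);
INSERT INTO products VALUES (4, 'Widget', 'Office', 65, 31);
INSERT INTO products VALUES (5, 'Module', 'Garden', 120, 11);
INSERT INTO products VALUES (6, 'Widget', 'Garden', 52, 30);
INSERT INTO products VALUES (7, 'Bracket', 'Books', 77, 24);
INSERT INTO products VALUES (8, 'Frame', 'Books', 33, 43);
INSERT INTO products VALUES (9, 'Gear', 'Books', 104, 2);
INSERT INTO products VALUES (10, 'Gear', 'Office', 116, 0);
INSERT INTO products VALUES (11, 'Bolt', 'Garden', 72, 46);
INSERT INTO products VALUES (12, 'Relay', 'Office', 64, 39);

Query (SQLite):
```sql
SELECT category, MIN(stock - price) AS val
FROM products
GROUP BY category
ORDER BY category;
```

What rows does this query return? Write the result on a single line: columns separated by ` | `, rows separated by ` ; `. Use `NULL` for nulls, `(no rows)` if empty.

Books | -102 ; Garden | -109 ; Office | -116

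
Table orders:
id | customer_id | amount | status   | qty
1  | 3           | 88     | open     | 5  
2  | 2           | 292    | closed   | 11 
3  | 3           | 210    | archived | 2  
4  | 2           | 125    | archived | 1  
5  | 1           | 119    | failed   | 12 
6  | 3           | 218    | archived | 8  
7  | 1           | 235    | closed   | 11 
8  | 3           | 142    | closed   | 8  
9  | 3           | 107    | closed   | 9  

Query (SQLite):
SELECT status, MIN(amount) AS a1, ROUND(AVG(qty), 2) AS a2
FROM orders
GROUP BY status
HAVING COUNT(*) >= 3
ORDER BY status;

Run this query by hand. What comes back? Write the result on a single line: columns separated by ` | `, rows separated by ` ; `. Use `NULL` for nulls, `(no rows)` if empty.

archived | 125 | 3.67 ; closed | 107 | 9.75

Group orders by status.
Per group compute: MIN(amount), ROUND(AVG(qty), 2).
HAVING: drop groups with fewer than 3 rows.
  archived: ids {3, 4, 6} → MIN(amount)=125, ROUND(AVG(qty), 2)=3.67
  closed: ids {2, 7, 8, 9} → MIN(amount)=107, ROUND(AVG(qty), 2)=9.75
  failed: ids {5} → MIN(amount)=119, ROUND(AVG(qty), 2)=12
  open: ids {1} → MIN(amount)=88, ROUND(AVG(qty), 2)=5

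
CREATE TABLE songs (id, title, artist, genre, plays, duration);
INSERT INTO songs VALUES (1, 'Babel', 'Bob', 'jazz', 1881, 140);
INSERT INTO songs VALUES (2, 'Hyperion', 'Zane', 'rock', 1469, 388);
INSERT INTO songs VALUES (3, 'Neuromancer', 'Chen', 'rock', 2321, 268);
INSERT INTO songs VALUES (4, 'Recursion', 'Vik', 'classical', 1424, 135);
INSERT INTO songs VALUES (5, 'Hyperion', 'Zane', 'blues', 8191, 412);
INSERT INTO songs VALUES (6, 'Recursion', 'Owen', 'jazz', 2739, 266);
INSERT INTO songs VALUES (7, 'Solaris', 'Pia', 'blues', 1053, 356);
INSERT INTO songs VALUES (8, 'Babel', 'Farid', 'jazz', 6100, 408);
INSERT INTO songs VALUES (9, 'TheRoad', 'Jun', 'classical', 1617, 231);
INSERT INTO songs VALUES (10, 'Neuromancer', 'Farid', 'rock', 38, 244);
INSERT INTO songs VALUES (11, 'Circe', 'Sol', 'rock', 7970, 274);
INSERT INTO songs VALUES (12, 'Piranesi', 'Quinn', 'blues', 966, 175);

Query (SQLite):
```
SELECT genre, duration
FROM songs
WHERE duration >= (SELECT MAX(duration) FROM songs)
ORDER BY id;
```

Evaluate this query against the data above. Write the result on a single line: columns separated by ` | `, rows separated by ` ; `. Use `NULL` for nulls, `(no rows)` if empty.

blues | 412

Scalar subquery: MAX(duration) over all songs rows = 412.
Keep rows where duration >= that value.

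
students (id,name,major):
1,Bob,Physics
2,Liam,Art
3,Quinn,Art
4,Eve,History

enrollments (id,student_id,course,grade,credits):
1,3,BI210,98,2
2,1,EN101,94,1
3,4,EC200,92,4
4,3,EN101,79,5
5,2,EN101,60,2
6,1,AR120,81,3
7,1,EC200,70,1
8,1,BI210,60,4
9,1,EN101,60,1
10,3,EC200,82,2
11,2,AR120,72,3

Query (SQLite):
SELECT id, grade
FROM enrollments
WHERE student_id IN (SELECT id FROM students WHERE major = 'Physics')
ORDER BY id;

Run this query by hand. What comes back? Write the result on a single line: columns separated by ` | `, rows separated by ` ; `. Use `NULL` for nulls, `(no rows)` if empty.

Inner query: students.id where major = 'Physics'.
Outer: keep enrollments rows whose student_id is in that set.
Inner query → {1}

2 | 94 ; 6 | 81 ; 7 | 70 ; 8 | 60 ; 9 | 60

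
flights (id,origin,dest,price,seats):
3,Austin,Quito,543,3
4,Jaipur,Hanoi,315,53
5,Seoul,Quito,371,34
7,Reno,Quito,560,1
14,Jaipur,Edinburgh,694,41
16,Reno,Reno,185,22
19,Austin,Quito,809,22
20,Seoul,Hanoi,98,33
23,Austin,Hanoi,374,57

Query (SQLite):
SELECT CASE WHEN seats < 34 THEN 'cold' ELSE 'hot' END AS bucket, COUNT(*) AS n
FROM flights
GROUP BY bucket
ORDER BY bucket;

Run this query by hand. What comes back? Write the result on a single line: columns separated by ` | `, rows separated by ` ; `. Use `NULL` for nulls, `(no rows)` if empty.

cold | 5 ; hot | 4

Bucket rows by seats < 34 → 'cold' else 'hot'; count each bucket.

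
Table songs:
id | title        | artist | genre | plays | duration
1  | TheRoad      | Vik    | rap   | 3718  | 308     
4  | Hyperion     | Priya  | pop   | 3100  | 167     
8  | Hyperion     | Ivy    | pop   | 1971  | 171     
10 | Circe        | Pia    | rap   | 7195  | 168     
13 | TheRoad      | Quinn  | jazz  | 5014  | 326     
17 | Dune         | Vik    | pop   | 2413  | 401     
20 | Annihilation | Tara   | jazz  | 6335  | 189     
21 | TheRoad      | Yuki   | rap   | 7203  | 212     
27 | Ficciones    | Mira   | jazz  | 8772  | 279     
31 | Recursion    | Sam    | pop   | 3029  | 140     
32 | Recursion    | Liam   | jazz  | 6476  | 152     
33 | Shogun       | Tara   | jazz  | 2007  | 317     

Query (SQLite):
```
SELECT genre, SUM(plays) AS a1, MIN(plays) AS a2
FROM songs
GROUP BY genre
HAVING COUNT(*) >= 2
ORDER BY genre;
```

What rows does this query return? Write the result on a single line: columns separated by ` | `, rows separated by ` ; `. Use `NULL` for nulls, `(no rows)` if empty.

jazz | 28604 | 2007 ; pop | 10513 | 1971 ; rap | 18116 | 3718

Group songs by genre.
Per group compute: SUM(plays), MIN(plays).
HAVING: drop groups with fewer than 2 rows.
  jazz: ids {13, 20, 27, 32, 33} → SUM(plays)=28604, MIN(plays)=2007
  pop: ids {4, 8, 17, 31} → SUM(plays)=10513, MIN(plays)=1971
  rap: ids {1, 10, 21} → SUM(plays)=18116, MIN(plays)=3718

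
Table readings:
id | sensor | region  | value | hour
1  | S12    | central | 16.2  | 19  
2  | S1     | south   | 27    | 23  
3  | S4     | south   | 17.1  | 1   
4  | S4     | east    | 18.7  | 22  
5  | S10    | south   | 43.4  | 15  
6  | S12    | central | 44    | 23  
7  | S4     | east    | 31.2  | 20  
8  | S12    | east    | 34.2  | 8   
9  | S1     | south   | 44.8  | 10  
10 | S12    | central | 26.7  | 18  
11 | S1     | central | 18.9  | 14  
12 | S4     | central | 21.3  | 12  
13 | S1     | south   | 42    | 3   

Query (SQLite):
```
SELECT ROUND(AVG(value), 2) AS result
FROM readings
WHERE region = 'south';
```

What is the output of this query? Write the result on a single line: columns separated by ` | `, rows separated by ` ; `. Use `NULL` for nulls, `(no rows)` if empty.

34.86

Rows where region='south' → value values: [27, 17.1, 43.4, 44.8, 42].
AVG = 174.3 / 5 (rounded to 2 dp).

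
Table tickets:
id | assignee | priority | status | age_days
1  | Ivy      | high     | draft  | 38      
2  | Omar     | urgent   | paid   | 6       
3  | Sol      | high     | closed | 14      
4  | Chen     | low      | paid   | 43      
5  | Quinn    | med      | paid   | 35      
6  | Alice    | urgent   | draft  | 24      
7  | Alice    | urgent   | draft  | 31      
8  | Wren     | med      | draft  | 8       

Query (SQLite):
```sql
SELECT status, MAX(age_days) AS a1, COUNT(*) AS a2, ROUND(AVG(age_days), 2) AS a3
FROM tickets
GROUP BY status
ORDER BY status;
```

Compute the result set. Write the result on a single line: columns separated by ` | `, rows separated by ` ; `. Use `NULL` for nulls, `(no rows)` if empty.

Group tickets by status.
Per group compute: MAX(age_days), COUNT(*), ROUND(AVG(age_days), 2).
  closed: ids {3} → MAX(age_days)=14, COUNT(*)=1, ROUND(AVG(age_days), 2)=14
  draft: ids {1, 6, 7, 8} → MAX(age_days)=38, COUNT(*)=4, ROUND(AVG(age_days), 2)=25.25
  paid: ids {2, 4, 5} → MAX(age_days)=43, COUNT(*)=3, ROUND(AVG(age_days), 2)=28

closed | 14 | 1 | 14 ; draft | 38 | 4 | 25.25 ; paid | 43 | 3 | 28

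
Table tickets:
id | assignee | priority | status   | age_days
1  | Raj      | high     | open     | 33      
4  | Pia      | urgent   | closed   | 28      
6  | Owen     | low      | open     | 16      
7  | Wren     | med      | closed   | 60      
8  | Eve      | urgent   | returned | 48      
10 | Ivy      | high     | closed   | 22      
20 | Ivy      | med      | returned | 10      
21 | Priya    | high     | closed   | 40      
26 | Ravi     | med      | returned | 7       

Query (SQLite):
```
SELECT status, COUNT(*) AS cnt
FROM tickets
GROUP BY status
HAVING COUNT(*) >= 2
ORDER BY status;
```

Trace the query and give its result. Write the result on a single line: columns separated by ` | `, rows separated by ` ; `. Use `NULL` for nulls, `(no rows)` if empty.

closed | 4 ; open | 2 ; returned | 3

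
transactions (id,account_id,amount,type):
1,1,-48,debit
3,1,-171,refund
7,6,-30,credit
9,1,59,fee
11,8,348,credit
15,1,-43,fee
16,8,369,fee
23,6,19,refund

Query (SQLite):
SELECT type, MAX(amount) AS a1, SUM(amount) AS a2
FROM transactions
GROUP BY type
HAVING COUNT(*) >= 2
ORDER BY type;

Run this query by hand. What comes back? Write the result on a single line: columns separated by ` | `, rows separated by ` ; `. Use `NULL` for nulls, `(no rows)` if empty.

credit | 348 | 318 ; fee | 369 | 385 ; refund | 19 | -152

Group transactions by type.
Per group compute: MAX(amount), SUM(amount).
HAVING: drop groups with fewer than 2 rows.
  credit: ids {7, 11} → MAX(amount)=348, SUM(amount)=318
  debit: ids {1} → MAX(amount)=-48, SUM(amount)=-48
  fee: ids {9, 15, 16} → MAX(amount)=369, SUM(amount)=385
  refund: ids {3, 23} → MAX(amount)=19, SUM(amount)=-152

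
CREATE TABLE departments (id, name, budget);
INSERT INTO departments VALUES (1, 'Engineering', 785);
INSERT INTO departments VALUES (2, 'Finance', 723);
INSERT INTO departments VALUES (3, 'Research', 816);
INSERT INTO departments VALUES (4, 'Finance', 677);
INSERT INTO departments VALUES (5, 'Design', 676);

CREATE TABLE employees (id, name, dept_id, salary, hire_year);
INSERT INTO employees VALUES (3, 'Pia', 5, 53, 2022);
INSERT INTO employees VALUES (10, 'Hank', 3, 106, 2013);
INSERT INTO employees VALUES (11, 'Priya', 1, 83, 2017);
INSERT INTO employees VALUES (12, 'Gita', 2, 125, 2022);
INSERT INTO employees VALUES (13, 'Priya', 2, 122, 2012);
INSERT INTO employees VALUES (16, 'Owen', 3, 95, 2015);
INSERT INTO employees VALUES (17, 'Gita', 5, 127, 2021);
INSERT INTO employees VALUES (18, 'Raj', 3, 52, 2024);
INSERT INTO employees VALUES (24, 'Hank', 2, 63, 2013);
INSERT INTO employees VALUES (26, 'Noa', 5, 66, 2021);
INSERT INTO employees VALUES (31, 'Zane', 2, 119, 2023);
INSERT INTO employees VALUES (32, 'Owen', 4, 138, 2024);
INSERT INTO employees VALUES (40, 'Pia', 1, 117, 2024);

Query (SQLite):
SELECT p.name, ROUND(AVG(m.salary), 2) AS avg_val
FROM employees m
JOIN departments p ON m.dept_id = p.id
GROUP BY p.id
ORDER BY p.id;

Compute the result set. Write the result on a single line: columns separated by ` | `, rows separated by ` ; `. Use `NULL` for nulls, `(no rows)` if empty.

Engineering | 100 ; Finance | 107.25 ; Research | 84.33 ; Finance | 138 ; Design | 82

Join each employees row to its departments via dept_id.
Group joined rows by departments.id; compute ROUND(AVG(m.salary), 2) per group.
  1: ids {11, 40} → ROUND(AVG(m.salary), 2)=100
  2: ids {12, 13, 24, 31} → ROUND(AVG(m.salary), 2)=107.25
  3: ids {10, 16, 18} → ROUND(AVG(m.salary), 2)=84.33
  4: ids {32} → ROUND(AVG(m.salary), 2)=138
  5: ids {3, 17, 26} → ROUND(AVG(m.salary), 2)=82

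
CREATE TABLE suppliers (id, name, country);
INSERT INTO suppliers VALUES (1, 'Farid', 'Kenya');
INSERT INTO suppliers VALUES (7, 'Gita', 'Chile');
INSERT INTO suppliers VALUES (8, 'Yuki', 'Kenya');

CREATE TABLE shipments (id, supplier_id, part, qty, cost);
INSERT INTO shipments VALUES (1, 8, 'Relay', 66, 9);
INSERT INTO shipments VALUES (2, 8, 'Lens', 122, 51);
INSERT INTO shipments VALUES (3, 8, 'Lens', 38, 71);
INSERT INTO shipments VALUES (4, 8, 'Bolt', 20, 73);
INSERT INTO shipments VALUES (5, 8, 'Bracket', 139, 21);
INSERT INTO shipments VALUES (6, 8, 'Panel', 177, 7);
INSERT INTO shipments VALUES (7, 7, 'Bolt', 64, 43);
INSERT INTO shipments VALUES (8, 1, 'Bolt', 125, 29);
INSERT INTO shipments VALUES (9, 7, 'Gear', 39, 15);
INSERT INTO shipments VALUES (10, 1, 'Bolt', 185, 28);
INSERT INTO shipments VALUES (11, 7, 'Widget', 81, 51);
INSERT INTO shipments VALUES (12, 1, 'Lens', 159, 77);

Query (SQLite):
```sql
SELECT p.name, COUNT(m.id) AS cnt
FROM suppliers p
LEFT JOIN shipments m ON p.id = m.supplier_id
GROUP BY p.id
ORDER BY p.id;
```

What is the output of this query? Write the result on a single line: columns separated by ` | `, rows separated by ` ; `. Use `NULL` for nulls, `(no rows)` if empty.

Farid | 3 ; Gita | 3 ; Yuki | 6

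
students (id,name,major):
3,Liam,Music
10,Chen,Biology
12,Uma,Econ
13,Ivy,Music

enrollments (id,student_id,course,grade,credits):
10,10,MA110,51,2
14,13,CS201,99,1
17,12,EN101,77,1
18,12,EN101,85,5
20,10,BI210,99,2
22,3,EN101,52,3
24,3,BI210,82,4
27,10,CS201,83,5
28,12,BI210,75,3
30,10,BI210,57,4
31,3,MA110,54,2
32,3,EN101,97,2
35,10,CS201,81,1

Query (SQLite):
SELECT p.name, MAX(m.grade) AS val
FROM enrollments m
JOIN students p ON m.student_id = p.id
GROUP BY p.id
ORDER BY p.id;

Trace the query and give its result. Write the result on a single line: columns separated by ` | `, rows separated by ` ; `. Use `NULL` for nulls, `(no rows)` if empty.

Liam | 97 ; Chen | 99 ; Uma | 85 ; Ivy | 99

Join each enrollments row to its students via student_id.
Group joined rows by students.id; compute MAX(m.grade) per group.
  3: ids {22, 24, 31, 32} → MAX(m.grade)=97
  10: ids {10, 20, 27, 30, 35} → MAX(m.grade)=99
  12: ids {17, 18, 28} → MAX(m.grade)=85
  13: ids {14} → MAX(m.grade)=99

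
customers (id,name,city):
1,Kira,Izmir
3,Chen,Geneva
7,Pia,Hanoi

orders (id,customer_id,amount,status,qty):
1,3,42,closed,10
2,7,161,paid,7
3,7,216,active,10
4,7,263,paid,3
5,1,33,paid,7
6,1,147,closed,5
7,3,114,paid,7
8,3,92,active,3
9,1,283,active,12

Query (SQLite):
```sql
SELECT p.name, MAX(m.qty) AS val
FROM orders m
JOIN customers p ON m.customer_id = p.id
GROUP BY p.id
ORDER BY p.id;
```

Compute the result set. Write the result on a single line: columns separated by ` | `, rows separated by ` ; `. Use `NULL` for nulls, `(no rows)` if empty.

Kira | 12 ; Chen | 10 ; Pia | 10

Join each orders row to its customers via customer_id.
Group joined rows by customers.id; compute MAX(m.qty) per group.
  1: ids {5, 6, 9} → MAX(m.qty)=12
  3: ids {1, 7, 8} → MAX(m.qty)=10
  7: ids {2, 3, 4} → MAX(m.qty)=10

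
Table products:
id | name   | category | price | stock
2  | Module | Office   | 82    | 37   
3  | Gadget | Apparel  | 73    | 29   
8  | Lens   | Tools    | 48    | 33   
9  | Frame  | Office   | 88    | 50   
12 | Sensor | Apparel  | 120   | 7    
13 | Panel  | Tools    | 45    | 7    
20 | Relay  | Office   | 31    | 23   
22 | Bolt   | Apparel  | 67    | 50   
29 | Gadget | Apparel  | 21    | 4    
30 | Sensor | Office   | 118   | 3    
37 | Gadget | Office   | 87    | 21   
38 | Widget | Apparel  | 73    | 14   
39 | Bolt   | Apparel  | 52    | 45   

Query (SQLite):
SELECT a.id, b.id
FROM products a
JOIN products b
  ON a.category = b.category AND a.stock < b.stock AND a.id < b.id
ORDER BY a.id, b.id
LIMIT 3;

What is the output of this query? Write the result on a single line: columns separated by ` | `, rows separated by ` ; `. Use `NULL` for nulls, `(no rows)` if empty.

2 | 9 ; 3 | 22 ; 3 | 39

Pairs (a,b) with same category, a.stock < b.stock, a.id < b.id.
category groups: Apparel:{3,12,22,29,38,39} Office:{2,9,20,30,37} Tools:{8,13}
Ordered by (a.id, b.id); first 3.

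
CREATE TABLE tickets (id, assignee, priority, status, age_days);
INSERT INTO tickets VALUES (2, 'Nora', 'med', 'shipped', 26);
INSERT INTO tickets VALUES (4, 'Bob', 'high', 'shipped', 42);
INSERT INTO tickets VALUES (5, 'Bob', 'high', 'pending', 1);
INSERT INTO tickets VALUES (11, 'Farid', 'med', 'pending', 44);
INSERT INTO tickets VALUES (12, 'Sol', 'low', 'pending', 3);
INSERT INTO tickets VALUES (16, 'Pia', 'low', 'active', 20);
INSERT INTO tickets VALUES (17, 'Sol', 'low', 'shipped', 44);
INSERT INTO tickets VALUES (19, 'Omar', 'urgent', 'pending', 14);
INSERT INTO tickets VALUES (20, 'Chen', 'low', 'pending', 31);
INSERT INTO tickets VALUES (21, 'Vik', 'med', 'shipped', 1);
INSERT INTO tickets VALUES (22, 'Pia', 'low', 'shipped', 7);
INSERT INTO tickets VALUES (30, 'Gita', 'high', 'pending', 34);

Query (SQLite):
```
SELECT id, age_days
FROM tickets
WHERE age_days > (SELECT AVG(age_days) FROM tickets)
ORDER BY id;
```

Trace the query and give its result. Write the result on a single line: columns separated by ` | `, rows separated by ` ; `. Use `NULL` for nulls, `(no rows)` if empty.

Scalar subquery: AVG(age_days) over all tickets rows = 22.25.
Keep rows where age_days > that value.

2 | 26 ; 4 | 42 ; 11 | 44 ; 17 | 44 ; 20 | 31 ; 30 | 34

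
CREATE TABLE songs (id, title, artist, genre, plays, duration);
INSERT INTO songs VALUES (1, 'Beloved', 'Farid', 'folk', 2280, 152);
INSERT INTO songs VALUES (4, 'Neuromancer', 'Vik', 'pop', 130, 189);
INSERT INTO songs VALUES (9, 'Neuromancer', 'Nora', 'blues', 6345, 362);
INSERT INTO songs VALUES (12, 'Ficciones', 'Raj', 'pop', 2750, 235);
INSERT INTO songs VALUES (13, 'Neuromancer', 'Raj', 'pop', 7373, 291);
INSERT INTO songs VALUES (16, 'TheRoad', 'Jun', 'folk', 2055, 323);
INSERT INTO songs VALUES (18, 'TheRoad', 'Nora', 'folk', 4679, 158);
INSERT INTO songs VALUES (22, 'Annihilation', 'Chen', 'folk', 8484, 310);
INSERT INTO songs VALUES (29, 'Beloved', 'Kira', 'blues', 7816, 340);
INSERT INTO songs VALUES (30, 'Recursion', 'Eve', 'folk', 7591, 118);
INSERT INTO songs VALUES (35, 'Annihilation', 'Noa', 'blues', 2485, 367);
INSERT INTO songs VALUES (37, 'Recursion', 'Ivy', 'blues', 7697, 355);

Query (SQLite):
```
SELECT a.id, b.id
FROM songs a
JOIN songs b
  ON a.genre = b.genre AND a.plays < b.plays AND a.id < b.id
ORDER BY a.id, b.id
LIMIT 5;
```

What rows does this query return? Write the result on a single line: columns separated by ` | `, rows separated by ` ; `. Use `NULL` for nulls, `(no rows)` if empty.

1 | 18 ; 1 | 22 ; 1 | 30 ; 4 | 12 ; 4 | 13

Pairs (a,b) with same genre, a.plays < b.plays, a.id < b.id.
genre groups: blues:{9,29,35,37} folk:{1,16,18,22,30} pop:{4,12,13}
Ordered by (a.id, b.id); first 5.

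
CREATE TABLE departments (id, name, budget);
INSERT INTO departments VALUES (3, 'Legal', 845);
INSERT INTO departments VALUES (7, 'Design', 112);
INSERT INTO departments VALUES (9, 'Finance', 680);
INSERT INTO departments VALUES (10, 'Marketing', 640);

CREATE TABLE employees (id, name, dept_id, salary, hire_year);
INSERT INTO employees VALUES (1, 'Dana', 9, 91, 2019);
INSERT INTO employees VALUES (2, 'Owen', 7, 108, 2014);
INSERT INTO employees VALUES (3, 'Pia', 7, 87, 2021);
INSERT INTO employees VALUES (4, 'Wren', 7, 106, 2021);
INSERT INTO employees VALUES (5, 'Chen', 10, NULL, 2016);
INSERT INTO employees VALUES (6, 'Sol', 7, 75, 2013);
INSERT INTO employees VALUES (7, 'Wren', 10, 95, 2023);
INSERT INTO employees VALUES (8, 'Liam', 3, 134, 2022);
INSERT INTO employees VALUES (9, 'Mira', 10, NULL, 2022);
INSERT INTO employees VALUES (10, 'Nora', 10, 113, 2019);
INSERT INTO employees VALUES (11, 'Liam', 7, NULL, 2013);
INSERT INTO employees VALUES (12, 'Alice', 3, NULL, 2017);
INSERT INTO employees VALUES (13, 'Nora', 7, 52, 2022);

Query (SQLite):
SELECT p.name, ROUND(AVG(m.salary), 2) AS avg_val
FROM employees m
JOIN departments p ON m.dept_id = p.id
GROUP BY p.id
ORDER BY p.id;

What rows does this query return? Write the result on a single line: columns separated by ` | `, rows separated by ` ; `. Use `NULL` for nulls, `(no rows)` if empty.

Legal | 134 ; Design | 85.6 ; Finance | 91 ; Marketing | 104

Join each employees row to its departments via dept_id.
Group joined rows by departments.id; compute ROUND(AVG(m.salary), 2) per group.
  3: ids {8, 12} → ROUND(AVG(m.salary), 2)=134
  7: ids {2, 3, 4, 6, 11, 13} → ROUND(AVG(m.salary), 2)=85.6
  9: ids {1} → ROUND(AVG(m.salary), 2)=91
  10: ids {5, 7, 9, 10} → ROUND(AVG(m.salary), 2)=104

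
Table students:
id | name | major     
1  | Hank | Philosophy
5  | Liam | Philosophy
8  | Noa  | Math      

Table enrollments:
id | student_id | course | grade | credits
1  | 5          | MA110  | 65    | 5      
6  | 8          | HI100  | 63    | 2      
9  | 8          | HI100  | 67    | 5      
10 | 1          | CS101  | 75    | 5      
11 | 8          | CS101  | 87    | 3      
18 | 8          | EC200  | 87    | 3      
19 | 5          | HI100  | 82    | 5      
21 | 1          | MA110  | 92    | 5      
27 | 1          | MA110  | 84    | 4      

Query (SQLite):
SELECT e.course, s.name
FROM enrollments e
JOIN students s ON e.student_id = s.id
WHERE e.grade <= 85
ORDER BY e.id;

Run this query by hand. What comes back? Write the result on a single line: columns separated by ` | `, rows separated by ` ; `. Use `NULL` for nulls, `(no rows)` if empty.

MA110 | Liam ; HI100 | Noa ; HI100 | Noa ; CS101 | Hank ; HI100 | Liam ; MA110 | Hank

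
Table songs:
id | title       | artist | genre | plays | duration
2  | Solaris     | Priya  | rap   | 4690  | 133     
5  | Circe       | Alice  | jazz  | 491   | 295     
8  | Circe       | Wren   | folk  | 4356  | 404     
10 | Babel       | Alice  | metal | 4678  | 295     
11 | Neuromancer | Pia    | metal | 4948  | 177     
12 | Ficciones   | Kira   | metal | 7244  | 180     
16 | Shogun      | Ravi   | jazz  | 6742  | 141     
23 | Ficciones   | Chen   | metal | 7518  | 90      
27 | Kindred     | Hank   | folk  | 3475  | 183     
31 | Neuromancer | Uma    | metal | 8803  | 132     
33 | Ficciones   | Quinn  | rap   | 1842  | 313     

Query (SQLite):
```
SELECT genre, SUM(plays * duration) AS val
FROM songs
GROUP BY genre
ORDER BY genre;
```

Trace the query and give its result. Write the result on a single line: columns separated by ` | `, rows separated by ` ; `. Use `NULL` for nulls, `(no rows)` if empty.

folk | 2395749 ; jazz | 1095467 ; metal | 5398342 ; rap | 1200316

For each row compute plays * duration.
Group by genre; take SUM of the expression per group.
  folk: ids {8, 27} → SUM(plays * duration)=2395749
  jazz: ids {5, 16} → SUM(plays * duration)=1095467
  metal: ids {10, 11, 12, 23, 31} → SUM(plays * duration)=5398342
  rap: ids {2, 33} → SUM(plays * duration)=1200316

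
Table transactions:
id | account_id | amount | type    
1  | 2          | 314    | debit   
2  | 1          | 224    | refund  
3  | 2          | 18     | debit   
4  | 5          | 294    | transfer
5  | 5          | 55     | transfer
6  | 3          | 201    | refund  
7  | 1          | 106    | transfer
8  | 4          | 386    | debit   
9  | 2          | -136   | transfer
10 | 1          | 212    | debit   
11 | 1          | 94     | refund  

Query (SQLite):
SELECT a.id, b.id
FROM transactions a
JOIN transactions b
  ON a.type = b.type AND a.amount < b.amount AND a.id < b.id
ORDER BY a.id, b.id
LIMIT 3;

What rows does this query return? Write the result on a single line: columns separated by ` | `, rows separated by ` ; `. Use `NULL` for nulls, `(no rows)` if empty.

1 | 8 ; 3 | 8 ; 3 | 10

Pairs (a,b) with same type, a.amount < b.amount, a.id < b.id.
type groups: debit:{1,3,8,10} refund:{2,6,11} transfer:{4,5,7,9}
Ordered by (a.id, b.id); first 3.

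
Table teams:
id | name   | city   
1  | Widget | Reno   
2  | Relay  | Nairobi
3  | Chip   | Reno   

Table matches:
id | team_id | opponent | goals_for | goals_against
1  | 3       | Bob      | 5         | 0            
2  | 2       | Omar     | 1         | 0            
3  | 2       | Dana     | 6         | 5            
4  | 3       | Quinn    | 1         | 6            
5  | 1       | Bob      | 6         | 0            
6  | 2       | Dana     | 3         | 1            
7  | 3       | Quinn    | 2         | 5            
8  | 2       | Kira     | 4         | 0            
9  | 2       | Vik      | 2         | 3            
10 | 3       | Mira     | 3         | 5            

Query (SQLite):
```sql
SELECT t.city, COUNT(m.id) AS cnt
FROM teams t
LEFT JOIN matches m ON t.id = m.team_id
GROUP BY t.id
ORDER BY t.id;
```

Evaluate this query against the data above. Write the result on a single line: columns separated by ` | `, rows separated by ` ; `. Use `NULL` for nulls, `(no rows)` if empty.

Reno | 1 ; Nairobi | 5 ; Reno | 4

LEFT JOIN keeps every teams row; unmatched ones get NULL for matches columns.
Group by teams.id and compute COUNT(m.id). COUNT(col) of an all-NULL group is 0.
  1: ids {5} → COUNT(m.id)=1
  2: ids {2, 3, 6, 8, 9} → COUNT(m.id)=5
  3: ids {1, 4, 7, 10} → COUNT(m.id)=4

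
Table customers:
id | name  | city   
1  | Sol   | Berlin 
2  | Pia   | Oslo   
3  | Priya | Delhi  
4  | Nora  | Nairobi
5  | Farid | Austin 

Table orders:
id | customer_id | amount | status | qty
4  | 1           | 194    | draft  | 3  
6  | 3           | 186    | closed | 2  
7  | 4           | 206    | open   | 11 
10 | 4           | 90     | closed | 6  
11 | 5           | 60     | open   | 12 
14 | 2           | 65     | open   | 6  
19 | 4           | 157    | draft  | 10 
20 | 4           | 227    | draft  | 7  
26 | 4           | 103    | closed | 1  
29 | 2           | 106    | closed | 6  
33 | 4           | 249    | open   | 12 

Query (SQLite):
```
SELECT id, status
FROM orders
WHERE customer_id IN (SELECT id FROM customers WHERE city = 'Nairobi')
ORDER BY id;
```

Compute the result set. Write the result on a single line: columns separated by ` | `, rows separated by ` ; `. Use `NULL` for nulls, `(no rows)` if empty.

Inner query: customers.id where city = 'Nairobi'.
Outer: keep orders rows whose customer_id is in that set.
Inner query → {4}

7 | open ; 10 | closed ; 19 | draft ; 20 | draft ; 26 | closed ; 33 | open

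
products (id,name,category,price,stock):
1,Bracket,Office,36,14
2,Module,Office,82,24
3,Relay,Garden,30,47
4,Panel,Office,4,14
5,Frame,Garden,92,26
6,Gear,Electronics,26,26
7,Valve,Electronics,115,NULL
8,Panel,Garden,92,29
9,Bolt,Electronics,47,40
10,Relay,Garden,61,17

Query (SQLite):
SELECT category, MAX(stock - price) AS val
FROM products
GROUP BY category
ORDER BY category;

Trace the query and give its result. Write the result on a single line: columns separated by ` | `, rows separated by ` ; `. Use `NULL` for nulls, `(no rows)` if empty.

Electronics | 0 ; Garden | 17 ; Office | 10

For each row compute stock - price.
Group by category; take MAX of the expression per group.
  Electronics: ids {6, 7, 9} → MAX(stock - price)=0
  Garden: ids {3, 5, 8, 10} → MAX(stock - price)=17
  Office: ids {1, 2, 4} → MAX(stock - price)=10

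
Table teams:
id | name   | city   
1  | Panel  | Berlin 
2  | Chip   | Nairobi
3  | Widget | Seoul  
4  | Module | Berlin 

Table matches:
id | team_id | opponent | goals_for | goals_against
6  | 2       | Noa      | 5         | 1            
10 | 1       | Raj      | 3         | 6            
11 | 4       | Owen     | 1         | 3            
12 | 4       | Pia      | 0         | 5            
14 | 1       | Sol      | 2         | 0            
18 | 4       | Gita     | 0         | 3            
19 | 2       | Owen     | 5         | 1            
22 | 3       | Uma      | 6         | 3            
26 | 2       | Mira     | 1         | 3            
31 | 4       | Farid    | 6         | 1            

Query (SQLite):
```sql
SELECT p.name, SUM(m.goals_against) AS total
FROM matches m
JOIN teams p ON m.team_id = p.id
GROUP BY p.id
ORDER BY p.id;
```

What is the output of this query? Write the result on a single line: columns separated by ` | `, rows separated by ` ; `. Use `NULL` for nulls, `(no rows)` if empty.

Panel | 6 ; Chip | 5 ; Widget | 3 ; Module | 12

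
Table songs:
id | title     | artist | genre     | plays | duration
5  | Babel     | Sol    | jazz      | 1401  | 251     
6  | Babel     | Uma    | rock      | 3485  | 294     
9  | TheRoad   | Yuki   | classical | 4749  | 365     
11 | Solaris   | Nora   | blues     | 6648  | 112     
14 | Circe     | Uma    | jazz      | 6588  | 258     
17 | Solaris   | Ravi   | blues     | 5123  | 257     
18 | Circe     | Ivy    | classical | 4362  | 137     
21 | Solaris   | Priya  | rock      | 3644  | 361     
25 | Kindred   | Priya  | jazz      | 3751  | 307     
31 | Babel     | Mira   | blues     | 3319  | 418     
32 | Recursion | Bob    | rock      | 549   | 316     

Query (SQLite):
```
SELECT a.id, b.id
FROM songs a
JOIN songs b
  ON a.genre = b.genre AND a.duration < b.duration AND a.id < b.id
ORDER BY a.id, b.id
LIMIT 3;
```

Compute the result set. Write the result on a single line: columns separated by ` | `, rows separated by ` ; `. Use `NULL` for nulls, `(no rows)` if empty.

Pairs (a,b) with same genre, a.duration < b.duration, a.id < b.id.
genre groups: blues:{11,17,31} classical:{9,18} jazz:{5,14,25} rock:{6,21,32}
Ordered by (a.id, b.id); first 3.

5 | 14 ; 5 | 25 ; 6 | 21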